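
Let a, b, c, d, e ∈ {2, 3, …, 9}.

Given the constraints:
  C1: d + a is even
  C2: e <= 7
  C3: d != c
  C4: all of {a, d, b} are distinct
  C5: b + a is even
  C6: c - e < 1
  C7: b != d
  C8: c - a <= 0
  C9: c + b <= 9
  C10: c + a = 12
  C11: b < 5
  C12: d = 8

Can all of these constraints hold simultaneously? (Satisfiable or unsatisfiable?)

Satisfiable

Try a = 6, b = 2, c = 6, d = 8, e = 6.
Check constraint 6: c - e = 0; constraint 8: c - a = 0; constraint 9: c + b = 8. The remaining constraints are straightforward to verify.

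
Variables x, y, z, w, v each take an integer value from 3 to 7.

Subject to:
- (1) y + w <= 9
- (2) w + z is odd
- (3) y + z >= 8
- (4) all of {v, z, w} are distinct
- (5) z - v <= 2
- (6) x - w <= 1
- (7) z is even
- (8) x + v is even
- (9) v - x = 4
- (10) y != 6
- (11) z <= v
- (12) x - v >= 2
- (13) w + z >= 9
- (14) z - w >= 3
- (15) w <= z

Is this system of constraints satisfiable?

Constraints 5, 6, 12, and 14 give v − z ≥ -2, z − w ≥ 3, w − x ≥ -1, x − v ≥ 2.
Adding all 4 inequalities: the left sides telescope to 0, and the right sides sum to (-2) + 3 + (-1) + 2 = 2. So 0 ≥ 2, which is false.

Unsatisfiable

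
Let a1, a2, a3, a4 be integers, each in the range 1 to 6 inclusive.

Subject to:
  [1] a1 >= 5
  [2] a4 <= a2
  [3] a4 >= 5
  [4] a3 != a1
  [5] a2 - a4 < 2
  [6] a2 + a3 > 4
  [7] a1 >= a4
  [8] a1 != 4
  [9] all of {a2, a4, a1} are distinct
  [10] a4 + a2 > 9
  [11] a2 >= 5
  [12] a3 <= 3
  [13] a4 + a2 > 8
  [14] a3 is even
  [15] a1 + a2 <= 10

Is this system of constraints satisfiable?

Unsatisfiable

Constraints 1, 3, and 11 confine each of a2, a4, a1 to the 2 values {5, 6} (the domain already gives each ≤ 6).
Constraint 9 requires all 3 of them to be distinct, but only 2 values are available — impossible by the pigeonhole principle.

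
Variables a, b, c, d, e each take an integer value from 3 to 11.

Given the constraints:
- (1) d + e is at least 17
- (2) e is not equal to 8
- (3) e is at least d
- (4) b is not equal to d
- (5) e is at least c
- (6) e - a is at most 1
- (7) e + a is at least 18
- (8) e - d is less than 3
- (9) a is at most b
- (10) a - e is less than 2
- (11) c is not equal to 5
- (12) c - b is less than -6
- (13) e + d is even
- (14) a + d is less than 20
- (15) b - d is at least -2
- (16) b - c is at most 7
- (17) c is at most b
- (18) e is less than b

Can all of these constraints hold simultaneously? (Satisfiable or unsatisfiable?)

Try a = 9, b = 11, c = 4, d = 10, e = 10.
Check constraint 1: d + e = 20; constraint 6: e - a = 1. The remaining constraints are straightforward to verify.

Satisfiable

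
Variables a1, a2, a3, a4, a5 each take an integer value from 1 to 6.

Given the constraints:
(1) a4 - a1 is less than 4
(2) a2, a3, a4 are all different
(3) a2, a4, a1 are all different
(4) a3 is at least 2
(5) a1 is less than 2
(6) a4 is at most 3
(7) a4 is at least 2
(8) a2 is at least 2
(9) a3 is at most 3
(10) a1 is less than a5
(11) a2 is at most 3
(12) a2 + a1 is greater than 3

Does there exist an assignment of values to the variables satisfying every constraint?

Unsatisfiable

Constraints 4, 6, 7, 8, 9, and 11 confine each of a2, a3, a4 to the 2 values {2, 3}.
Constraint 2 requires all 3 of them to be distinct, but only 2 values are available — impossible by the pigeonhole principle.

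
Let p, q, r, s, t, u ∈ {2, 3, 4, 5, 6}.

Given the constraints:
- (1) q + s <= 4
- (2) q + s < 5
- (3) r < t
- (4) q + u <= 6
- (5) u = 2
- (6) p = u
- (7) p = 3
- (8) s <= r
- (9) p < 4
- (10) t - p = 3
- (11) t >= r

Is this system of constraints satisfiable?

Unsatisfiable

Constraint 7 fixes p = 3 and constraint 5 fixes u = 2, but constraint 6 requires p = u. Since 3 ≠ 2, contradiction.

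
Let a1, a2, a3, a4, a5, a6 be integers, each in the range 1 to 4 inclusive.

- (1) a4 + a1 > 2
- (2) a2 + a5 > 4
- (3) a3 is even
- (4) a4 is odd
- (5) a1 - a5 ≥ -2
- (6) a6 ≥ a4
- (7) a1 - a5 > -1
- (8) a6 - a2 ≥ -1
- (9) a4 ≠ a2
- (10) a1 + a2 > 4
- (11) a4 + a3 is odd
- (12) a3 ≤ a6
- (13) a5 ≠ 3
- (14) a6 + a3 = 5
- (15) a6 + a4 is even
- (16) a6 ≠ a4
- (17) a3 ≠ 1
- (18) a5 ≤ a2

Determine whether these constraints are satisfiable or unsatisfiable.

Satisfiable

The assignment a1 = 2, a2 = 4, a3 = 2, a4 = 1, a5 = 1, a6 = 3 works:
  constraint 1 holds since a4 + a1 = 3.
  constraint 2 holds since a2 + a5 = 5.
  constraint 5 holds since a1 - a5 = 1.
The rest check out directly.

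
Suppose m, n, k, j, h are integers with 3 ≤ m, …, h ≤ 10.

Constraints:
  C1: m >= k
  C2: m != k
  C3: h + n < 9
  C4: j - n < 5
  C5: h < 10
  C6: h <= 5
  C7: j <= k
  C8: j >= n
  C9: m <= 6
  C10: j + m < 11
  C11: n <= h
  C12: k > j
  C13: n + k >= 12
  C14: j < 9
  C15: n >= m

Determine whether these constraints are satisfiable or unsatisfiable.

Unsatisfiable

From constraints 6 and 11: n ≤ h ≤ 5. From constraints 1 and 9: k ≤ m ≤ 6. Hence n + k ≤ 11. But constraint 13 requires n + k ≥ 12, and 12 > 11. Contradiction.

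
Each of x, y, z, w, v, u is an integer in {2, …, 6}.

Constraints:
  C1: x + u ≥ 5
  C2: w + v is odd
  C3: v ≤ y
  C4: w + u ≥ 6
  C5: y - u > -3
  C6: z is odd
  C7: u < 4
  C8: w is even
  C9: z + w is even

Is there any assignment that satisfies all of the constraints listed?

Unsatisfiable

Constraint 6 makes z odd and constraint 8 makes w even, so z + w must be odd. Constraint 9 says z + w is even — contradiction.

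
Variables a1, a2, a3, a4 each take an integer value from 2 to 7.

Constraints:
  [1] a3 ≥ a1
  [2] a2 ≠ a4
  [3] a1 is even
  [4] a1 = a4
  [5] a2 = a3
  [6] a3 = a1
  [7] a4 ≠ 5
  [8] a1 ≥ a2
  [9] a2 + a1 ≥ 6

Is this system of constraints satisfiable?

Unsatisfiable

From constraints 4, 5, and 6, a2 = a3 = a1 = a4, so a2 = a4. But constraint 2 says a2 ≠ a4. Contradiction.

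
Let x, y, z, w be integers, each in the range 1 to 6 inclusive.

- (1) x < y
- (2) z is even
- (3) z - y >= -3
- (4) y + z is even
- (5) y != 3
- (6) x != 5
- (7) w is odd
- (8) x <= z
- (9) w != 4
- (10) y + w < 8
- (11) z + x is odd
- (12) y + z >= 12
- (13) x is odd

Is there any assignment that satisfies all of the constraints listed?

Satisfiable

One satisfying assignment is x = 1, y = 6, z = 6, w = 1.
For the less obvious constraints — constraint 3: z - y = 0; constraint 10: y + w = 7 — and the others hold by inspection.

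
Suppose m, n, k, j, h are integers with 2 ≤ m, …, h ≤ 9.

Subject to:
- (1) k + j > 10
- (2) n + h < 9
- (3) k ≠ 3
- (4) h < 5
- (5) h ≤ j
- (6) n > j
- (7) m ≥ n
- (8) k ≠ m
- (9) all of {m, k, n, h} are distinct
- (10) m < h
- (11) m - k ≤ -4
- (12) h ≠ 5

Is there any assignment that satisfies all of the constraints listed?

Unsatisfiable

Constraints 5, 6, 7, and 10 give m < h, h ≤ j, j < n, n ≤ m. Chaining: m < h ≤ j < n ≤ m, which forces m < m — impossible.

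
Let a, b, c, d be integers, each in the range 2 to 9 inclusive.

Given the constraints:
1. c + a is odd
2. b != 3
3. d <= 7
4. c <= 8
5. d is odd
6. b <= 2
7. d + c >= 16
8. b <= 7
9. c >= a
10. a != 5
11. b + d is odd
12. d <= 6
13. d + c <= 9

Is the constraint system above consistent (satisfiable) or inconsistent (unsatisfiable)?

From constraint 3: d ≤ 7. From constraint 4: c ≤ 8. Hence d + c ≤ 15. But constraint 7 requires d + c ≥ 16, and 16 > 15. Contradiction.

Unsatisfiable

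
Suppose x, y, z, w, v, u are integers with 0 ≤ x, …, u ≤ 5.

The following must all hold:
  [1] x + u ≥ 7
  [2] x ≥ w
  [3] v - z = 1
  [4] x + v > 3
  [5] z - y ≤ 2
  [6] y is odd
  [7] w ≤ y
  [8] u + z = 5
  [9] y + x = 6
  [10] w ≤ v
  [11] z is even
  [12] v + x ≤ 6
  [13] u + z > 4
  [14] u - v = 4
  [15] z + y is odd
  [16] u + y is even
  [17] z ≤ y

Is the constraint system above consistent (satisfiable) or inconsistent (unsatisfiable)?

Take x = 5, y = 1, z = 0, w = 0, v = 1, u = 5. Then constraint 1: x + u = 10; constraint 3: v - z = 1; constraint 4: x + v = 6, and every other listed constraint is also met.

Satisfiable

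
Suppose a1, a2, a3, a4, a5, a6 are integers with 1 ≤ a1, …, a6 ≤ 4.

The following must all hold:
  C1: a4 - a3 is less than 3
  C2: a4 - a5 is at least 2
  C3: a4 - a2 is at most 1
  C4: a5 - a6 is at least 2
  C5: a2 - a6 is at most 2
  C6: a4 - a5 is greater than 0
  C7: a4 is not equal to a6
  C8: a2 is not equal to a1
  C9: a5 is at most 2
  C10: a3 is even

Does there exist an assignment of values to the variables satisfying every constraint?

Constraints 2, 3, 4, and 5 give a5 − a6 ≥ 2, a6 − a2 ≥ -2, a2 − a4 ≥ -1, a4 − a5 ≥ 2.
Adding all 4 inequalities: the left sides telescope to 0, and the right sides sum to 2 + (-2) + (-1) + 2 = 1. So 0 ≥ 1, which is false.

Unsatisfiable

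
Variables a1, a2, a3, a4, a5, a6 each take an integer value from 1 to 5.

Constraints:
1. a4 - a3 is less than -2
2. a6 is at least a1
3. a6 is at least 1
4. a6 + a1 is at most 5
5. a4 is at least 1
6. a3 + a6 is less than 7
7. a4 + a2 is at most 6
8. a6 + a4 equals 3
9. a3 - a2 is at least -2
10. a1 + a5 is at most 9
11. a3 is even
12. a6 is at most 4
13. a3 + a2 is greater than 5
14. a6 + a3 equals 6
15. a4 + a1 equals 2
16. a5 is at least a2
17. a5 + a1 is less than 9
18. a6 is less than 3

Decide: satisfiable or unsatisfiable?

Satisfiable

One satisfying assignment is a1 = 1, a2 = 3, a3 = 4, a4 = 1, a5 = 5, a6 = 2.
For the less obvious constraints — constraint 1: a4 - a3 = -3; constraint 4: a6 + a1 = 3 — and the others hold by inspection.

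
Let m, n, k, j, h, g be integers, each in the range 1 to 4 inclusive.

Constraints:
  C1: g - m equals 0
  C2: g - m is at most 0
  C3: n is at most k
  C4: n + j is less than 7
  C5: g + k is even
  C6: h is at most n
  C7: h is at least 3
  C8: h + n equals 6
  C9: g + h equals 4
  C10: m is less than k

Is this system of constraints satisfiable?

Satisfiable

The assignment m = 1, n = 3, k = 3, j = 3, h = 3, g = 1 works:
  constraint 1 holds since g - m = 0.
  constraint 2 holds since g - m = 0.
The rest check out directly.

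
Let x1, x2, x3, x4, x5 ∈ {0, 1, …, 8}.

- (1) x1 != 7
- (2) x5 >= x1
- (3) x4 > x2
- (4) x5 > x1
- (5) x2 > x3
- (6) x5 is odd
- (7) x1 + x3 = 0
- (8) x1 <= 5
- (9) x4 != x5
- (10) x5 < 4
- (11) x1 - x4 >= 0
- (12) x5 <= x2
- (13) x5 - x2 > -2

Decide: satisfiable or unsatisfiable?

Constraints 3, 4, 11, and 12 give x2 < x4, x4 ≤ x1, x1 < x5, x5 ≤ x2. Chaining: x2 < x4 ≤ x1 < x5 ≤ x2, which forces x2 < x2 — impossible.

Unsatisfiable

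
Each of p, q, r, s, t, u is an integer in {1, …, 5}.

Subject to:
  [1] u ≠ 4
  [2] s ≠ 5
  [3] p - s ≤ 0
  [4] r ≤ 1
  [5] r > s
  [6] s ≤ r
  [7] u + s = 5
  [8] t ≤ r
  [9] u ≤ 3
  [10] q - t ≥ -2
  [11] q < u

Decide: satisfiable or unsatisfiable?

From constraint 9: u ≤ 3. From constraints 4 and 6: s ≤ r ≤ 1. Hence u + s ≤ 4. But constraint 7 requires u + s = 5, and 5 > 4. Contradiction.

Unsatisfiable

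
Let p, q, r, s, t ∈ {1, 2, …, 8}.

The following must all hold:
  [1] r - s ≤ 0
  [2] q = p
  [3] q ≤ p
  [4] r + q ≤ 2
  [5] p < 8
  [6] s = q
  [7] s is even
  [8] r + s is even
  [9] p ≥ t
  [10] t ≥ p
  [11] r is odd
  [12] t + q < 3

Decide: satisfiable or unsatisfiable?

Constraint 11 makes r odd and constraint 7 makes s even, so r + s must be odd. Constraint 8 says r + s is even — contradiction.

Unsatisfiable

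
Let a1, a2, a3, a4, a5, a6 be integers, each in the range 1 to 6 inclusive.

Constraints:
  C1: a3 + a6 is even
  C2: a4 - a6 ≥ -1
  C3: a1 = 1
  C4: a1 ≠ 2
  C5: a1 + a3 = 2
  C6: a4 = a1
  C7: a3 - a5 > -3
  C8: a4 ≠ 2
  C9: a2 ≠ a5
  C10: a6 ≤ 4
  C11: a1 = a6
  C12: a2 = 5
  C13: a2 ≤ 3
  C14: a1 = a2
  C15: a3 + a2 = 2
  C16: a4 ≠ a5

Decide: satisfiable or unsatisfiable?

Constraint 3 fixes a1 = 1 and constraint 12 fixes a2 = 5, but constraint 14 requires a1 = a2. Since 1 ≠ 5, contradiction.

Unsatisfiable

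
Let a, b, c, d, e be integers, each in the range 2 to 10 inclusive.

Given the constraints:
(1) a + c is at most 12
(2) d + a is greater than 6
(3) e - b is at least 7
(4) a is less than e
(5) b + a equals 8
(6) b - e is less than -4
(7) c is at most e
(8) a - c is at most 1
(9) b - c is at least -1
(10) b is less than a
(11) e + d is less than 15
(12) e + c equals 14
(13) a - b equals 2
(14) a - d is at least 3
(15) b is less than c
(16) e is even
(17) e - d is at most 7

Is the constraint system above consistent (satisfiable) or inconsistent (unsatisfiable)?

Constraints 3, 8, 9, 14, and 17 give d − e ≥ -7, e − b ≥ 7, b − c ≥ -1, c − a ≥ -1, a − d ≥ 3.
Adding all 5 inequalities: the left sides telescope to 0, and the right sides sum to (-7) + 7 + (-1) + (-1) + 3 = 1. So 0 ≥ 1, which is false.

Unsatisfiable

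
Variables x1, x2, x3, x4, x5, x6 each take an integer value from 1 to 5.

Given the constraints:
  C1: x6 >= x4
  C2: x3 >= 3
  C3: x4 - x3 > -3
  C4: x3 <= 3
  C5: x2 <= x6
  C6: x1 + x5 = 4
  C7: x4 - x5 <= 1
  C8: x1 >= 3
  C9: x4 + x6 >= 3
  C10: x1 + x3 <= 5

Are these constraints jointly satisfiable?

Unsatisfiable

From constraint 8: x1 ≥ 3. From constraint 2: x3 ≥ 3. Hence x1 + x3 ≥ 6. But constraint 10 requires x1 + x3 ≤ 5, and 5 < 6. Contradiction.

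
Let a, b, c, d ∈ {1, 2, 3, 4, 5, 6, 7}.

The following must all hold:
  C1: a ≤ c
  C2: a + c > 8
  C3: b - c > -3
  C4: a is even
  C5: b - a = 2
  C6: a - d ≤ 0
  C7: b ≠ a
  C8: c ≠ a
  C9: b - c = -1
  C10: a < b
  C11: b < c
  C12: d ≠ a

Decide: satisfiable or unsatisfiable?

The assignment a = 4, b = 6, c = 7, d = 6 works:
  constraint 2 holds since a + c = 11.
  constraint 3 holds since b - c = -1.
The rest check out directly.

Satisfiable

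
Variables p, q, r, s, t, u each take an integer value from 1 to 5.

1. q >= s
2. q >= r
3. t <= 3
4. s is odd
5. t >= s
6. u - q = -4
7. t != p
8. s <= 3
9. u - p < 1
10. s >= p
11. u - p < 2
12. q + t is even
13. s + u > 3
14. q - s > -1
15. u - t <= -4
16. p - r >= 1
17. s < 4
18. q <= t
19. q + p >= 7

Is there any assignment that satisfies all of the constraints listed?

Unsatisfiable

From constraints 3 and 18: q ≤ t ≤ 3. From constraints 8 and 10: p ≤ s ≤ 3. Hence q + p ≤ 6. But constraint 19 requires q + p ≥ 7, and 7 > 6. Contradiction.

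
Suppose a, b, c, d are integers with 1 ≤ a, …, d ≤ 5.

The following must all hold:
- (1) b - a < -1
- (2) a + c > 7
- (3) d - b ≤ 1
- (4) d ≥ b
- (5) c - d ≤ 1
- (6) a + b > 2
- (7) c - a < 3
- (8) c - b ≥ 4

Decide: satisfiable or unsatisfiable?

Constraints 3, 5, and 8 give b − d ≥ -1, d − c ≥ -1, c − b ≥ 4.
Adding all 3 inequalities: the left sides telescope to 0, and the right sides sum to (-1) + (-1) + 4 = 2. So 0 ≥ 2, which is false.

Unsatisfiable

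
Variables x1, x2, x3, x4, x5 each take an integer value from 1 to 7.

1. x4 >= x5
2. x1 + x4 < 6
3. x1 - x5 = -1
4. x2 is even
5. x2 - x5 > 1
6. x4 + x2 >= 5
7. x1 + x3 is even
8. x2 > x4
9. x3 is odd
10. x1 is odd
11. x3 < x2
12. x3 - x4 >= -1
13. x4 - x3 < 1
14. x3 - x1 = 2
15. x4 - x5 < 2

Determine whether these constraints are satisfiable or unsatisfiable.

Satisfiable

Try x1 = 1, x2 = 6, x3 = 3, x4 = 2, x5 = 2.
Check constraint 2: x1 + x4 = 3; constraint 3: x1 - x5 = -1. The remaining constraints are straightforward to verify.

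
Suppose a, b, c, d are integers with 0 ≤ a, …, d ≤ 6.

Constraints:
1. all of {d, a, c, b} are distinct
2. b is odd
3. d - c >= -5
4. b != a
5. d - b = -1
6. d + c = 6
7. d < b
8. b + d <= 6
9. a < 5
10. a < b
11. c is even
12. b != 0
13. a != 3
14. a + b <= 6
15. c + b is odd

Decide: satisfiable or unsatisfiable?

Setting (a, b, c, d) = (1, 3, 4, 2) satisfies everything: constraint 3: d - c = -2; constraint 5: d - b = -1; constraint 6: d + c = 6, and the others follow.

Satisfiable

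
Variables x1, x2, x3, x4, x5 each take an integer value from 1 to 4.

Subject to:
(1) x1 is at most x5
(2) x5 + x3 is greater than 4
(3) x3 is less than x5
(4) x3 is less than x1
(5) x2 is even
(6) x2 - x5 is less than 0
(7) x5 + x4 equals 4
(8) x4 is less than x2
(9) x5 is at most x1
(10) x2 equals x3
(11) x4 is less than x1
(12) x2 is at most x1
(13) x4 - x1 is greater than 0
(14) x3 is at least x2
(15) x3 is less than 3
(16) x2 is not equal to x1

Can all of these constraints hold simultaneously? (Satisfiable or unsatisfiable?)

Unsatisfiable

Constraints 6, 8, 9, and 13 give x5 ≤ x1, x1 < x4, x4 < x2, x2 < x5. Chaining: x5 ≤ x1 < x4 < x2 < x5, which forces x5 < x5 — impossible.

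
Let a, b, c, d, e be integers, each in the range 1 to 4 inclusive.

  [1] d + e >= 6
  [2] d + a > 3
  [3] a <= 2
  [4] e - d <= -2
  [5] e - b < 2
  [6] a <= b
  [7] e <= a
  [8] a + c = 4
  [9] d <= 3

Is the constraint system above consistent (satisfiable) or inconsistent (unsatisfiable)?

From constraint 9: d ≤ 3. From constraints 3 and 7: e ≤ a ≤ 2. Hence d + e ≤ 5. But constraint 1 requires d + e ≥ 6, and 6 > 5. Contradiction.

Unsatisfiable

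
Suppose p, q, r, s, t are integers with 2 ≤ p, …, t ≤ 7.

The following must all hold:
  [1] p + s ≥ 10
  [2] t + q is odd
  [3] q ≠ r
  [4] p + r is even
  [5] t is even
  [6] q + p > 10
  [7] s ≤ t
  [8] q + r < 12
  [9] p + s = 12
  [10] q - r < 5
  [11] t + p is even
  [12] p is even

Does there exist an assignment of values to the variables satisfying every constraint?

Setting (p, q, r, s, t) = (6, 7, 4, 6, 6) satisfies everything: constraint 1: p + s = 12; constraint 6: q + p = 13, and the others follow.

Satisfiable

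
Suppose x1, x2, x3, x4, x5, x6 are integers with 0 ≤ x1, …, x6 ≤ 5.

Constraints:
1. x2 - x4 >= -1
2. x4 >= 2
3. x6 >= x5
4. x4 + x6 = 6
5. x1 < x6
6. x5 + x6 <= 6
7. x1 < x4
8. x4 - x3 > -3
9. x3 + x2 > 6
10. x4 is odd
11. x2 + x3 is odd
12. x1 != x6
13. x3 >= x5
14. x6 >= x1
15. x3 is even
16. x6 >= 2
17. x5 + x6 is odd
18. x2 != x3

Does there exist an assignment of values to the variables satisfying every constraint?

The assignment x1 = 0, x2 = 3, x3 = 4, x4 = 3, x5 = 0, x6 = 3 works:
  constraint 1 holds since x2 - x4 = 0.
  constraint 4 holds since x4 + x6 = 6.
The rest check out directly.

Satisfiable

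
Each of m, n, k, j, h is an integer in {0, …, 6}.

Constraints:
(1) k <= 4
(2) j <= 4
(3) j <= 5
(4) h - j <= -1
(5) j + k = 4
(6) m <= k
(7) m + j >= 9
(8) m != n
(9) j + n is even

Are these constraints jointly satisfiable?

From constraints 1 and 6: m ≤ k ≤ 4. From constraint 2: j ≤ 4. Hence m + j ≤ 8. But constraint 7 requires m + j ≥ 9, and 9 > 8. Contradiction.

Unsatisfiable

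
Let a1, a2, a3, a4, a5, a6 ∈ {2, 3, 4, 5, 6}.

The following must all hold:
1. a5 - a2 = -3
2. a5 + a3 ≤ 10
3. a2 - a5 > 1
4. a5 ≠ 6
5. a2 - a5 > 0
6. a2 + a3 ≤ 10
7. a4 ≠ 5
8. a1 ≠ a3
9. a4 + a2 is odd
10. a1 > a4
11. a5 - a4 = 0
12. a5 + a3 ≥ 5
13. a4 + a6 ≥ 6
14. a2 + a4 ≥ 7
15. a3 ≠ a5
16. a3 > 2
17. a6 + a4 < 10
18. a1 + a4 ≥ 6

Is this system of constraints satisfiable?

Satisfiable

Try a1 = 6, a2 = 6, a3 = 4, a4 = 3, a5 = 3, a6 = 5.
Check constraint 1: a5 - a2 = -3; constraint 2: a5 + a3 = 7; constraint 3: a2 - a5 = 3. The remaining constraints are straightforward to verify.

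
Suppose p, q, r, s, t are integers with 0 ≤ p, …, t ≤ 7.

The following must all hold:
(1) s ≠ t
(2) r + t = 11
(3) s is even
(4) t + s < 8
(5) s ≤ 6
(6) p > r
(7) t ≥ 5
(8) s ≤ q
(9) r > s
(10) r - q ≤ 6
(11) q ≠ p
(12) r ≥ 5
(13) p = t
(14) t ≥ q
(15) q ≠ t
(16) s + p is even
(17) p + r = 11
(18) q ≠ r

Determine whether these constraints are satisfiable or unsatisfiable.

Take p = 6, q = 0, r = 5, s = 0, t = 6. Then constraint 2: r + t = 11; constraint 4: t + s = 6, and every other listed constraint is also met.

Satisfiable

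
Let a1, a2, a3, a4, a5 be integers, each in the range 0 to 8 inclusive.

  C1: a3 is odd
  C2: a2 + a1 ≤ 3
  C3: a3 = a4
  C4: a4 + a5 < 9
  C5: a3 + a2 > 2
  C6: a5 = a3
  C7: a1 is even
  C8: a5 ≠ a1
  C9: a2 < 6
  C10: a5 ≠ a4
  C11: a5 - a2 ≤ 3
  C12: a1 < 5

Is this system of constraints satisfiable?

From constraints 3 and 6, a5 = a3 = a4, so a5 = a4. But constraint 10 says a5 ≠ a4. Contradiction.

Unsatisfiable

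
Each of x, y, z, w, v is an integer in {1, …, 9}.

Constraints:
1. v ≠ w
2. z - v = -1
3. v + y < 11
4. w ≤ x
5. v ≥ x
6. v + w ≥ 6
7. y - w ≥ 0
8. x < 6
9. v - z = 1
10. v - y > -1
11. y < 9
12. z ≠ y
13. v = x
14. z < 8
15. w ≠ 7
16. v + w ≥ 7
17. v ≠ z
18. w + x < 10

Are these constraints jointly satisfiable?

One satisfying assignment is x = 5, y = 5, z = 4, w = 4, v = 5.
For the less obvious constraints — constraint 2: z - v = -1; constraint 3: v + y = 10 — and the others hold by inspection.

Satisfiable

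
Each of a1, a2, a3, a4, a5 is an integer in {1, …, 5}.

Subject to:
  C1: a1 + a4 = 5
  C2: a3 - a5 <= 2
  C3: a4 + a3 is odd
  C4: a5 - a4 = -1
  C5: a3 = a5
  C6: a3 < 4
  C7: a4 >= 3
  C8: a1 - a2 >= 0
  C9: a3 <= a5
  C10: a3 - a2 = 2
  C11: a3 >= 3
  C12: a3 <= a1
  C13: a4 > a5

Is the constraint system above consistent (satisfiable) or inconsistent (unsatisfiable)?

From constraints 11 and 12: a1 ≥ a3 ≥ 3. From constraint 7: a4 ≥ 3. Hence a1 + a4 ≥ 6. But constraint 1 requires a1 + a4 = 5, and 5 < 6. Contradiction.

Unsatisfiable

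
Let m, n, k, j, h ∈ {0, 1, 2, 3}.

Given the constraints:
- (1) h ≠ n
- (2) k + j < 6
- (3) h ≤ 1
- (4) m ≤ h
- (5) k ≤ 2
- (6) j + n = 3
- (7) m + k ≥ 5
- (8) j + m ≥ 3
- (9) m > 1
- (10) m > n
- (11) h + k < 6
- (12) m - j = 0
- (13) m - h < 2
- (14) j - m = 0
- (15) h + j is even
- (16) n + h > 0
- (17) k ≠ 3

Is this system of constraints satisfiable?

Unsatisfiable

From constraints 3 and 4: m ≤ h ≤ 1. From constraint 5: k ≤ 2. Hence m + k ≤ 3. But constraint 7 requires m + k ≥ 5, and 5 > 3. Contradiction.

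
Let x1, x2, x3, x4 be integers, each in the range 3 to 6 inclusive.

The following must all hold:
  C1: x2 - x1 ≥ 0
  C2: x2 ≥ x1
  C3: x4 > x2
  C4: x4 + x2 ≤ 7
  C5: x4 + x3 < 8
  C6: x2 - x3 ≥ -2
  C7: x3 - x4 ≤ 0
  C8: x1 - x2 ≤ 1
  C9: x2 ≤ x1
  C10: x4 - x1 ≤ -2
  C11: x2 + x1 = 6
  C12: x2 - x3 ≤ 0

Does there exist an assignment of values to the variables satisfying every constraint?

Constraints 1, 7, 10, and 12 give x3 − x2 ≥ 0, x2 − x1 ≥ 0, x1 − x4 ≥ 2, x4 − x3 ≥ 0.
Adding all 4 inequalities: the left sides telescope to 0, and the right sides sum to 0 + 0 + 2 + 0 = 2. So 0 ≥ 2, which is false.

Unsatisfiable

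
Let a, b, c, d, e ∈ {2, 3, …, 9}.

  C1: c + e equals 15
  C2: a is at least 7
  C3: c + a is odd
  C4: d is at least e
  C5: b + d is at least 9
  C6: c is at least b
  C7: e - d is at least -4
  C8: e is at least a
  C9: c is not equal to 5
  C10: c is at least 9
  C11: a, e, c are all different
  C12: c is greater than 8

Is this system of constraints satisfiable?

Unsatisfiable

From constraint 10: c ≥ 9. From constraints 2 and 8: e ≥ a ≥ 7. Hence c + e ≥ 16. But constraint 1 requires c + e = 15, and 15 < 16. Contradiction.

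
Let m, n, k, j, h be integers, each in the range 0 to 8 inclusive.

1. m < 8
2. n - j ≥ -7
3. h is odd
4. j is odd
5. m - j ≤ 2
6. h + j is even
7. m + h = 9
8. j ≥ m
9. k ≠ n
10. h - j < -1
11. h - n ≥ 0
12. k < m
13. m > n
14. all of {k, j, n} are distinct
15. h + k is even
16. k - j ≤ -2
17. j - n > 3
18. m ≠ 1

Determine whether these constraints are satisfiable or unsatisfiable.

Satisfiable

Take m = 6, n = 3, k = 5, j = 7, h = 3. Then constraint 2: n - j = -4; constraint 5: m - j = -1, and every other listed constraint is also met.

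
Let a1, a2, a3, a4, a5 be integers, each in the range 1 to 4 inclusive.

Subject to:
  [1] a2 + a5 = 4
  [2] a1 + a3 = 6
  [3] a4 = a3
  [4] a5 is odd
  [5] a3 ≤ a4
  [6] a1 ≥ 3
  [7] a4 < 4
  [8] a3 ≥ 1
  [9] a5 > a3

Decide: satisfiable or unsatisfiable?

Satisfiable

The assignment a1 = 4, a2 = 1, a3 = 2, a4 = 2, a5 = 3 works:
  constraint 1 holds since a2 + a5 = 4.
  constraint 2 holds since a1 + a3 = 6.
  constraint 4 holds since a5 = 3 is odd.
The rest check out directly.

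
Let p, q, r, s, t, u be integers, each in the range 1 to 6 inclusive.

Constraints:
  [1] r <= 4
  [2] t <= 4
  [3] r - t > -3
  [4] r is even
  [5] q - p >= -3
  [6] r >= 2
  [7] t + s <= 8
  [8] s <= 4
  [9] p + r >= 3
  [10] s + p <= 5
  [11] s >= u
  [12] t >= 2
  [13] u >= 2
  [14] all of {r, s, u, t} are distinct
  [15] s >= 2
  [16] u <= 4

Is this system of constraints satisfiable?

Constraints 1, 2, 6, 8, 12, 13, 15, and 16 confine each of r, s, u, t to the 3 values {2, …, 4}.
Constraint 14 requires all 4 of them to be distinct, but only 3 values are available — impossible by the pigeonhole principle.

Unsatisfiable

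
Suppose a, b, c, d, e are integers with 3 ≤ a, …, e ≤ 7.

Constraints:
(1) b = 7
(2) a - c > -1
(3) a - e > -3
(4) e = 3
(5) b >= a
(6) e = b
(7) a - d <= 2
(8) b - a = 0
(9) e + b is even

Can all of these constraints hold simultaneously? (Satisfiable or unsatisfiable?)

Unsatisfiable

Constraint 4 fixes e = 3 and constraint 1 fixes b = 7, but constraint 6 requires e = b. Since 3 ≠ 7, contradiction.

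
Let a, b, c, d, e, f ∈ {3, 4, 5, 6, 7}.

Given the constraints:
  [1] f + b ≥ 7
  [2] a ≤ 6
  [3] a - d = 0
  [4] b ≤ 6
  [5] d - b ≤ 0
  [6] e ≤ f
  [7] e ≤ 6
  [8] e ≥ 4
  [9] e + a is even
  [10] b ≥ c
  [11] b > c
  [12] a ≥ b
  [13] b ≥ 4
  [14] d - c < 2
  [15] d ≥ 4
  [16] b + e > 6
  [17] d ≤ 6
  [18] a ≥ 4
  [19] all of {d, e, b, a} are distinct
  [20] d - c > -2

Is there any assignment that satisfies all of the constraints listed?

Constraints 2, 4, 7, 8, 13, 15, 17, and 18 confine each of d, e, b, a to the 3 values {4, …, 6}.
Constraint 19 requires all 4 of them to be distinct, but only 3 values are available — impossible by the pigeonhole principle.

Unsatisfiable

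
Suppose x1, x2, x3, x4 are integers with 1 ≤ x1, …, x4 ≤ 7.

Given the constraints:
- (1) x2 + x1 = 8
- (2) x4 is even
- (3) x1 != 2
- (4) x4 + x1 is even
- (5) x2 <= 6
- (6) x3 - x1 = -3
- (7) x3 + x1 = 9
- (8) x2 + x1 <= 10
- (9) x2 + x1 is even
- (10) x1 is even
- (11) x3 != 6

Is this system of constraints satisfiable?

Take x1 = 6, x2 = 2, x3 = 3, x4 = 2. Then constraint 1: x2 + x1 = 8; constraint 6: x3 - x1 = -3; constraint 7: x3 + x1 = 9, and every other listed constraint is also met.

Satisfiable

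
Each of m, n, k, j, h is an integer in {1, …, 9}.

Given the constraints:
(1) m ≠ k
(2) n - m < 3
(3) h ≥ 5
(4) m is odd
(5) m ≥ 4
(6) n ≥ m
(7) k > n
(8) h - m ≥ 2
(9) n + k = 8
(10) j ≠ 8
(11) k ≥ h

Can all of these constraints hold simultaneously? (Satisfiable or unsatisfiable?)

From constraints 5 and 6: n ≥ m ≥ 4. From constraints 3 and 11: k ≥ h ≥ 5. Hence n + k ≥ 9. But constraint 9 requires n + k = 8, and 8 < 9. Contradiction.

Unsatisfiable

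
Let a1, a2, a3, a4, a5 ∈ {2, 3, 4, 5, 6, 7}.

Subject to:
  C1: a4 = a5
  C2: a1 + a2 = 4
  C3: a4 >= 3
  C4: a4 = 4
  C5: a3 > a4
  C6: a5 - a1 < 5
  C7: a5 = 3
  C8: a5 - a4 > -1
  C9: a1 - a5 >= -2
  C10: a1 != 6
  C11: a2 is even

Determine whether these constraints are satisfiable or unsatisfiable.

Unsatisfiable

Constraint 4 fixes a4 = 4 and constraint 7 fixes a5 = 3, but constraint 1 requires a4 = a5. Since 4 ≠ 3, contradiction.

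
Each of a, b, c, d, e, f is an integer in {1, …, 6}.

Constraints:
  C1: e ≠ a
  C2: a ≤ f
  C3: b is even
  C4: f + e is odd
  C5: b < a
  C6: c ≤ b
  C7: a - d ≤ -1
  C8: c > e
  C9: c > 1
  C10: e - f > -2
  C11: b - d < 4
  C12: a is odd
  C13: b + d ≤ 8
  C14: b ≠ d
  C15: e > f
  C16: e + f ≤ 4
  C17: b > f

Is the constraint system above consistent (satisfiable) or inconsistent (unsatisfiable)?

Constraints 2, 5, 6, 8, and 15 give b < a, a ≤ f, f < e, e < c, c ≤ b. Chaining: b < a ≤ f < e < c ≤ b, which forces b < b — impossible.

Unsatisfiable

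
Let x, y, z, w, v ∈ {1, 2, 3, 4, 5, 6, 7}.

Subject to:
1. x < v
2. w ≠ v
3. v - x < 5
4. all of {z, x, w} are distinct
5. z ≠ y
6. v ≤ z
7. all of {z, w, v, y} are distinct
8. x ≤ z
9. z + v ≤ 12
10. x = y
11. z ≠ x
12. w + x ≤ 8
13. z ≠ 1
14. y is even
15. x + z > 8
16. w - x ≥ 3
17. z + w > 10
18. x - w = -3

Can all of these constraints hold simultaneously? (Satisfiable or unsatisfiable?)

Setting (x, y, z, w, v) = (2, 2, 7, 5, 4) satisfies everything: constraint 3: v - x = 2; constraint 9: z + v = 11, and the others follow.

Satisfiable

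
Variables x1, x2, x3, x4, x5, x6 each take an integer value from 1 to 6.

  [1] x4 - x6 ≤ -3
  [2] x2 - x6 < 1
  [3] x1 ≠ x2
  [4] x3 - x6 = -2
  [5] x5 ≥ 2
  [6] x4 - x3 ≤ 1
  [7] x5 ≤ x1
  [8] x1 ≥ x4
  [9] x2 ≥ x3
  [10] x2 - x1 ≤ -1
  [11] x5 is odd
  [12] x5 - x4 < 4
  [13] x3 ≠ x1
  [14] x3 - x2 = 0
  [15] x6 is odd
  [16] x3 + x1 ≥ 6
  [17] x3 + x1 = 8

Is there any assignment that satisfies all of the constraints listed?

Satisfiable

Try x1 = 5, x2 = 3, x3 = 3, x4 = 1, x5 = 3, x6 = 5.
Check constraint 1: x4 - x6 = -4; constraint 2: x2 - x6 = -2; constraint 4: x3 - x6 = -2. The remaining constraints are straightforward to verify.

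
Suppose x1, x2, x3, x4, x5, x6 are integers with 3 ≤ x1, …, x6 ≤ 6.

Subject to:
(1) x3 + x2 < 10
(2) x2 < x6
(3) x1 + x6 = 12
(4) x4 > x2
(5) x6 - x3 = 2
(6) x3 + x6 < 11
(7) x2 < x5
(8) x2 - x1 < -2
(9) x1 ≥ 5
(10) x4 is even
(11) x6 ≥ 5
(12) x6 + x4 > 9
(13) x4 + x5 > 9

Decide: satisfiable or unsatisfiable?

Satisfiable

One satisfying assignment is x1 = 6, x2 = 3, x3 = 4, x4 = 4, x5 = 6, x6 = 6.
For the less obvious constraints — constraint 1: x3 + x2 = 7; constraint 3: x1 + x6 = 12; constraint 5: x6 - x3 = 2 — and the others hold by inspection.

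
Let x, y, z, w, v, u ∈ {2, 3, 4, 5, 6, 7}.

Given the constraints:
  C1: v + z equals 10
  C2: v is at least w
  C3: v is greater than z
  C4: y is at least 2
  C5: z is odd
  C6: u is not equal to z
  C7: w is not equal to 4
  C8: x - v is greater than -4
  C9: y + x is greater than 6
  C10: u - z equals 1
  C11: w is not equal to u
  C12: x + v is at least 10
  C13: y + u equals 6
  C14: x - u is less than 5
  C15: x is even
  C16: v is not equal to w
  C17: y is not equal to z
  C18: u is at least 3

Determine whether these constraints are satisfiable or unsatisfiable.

Satisfiable

Try x = 6, y = 2, z = 3, w = 3, v = 7, u = 4.
Check constraint 1: v + z = 10; constraint 8: x - v = -1; constraint 9: y + x = 8. The remaining constraints are straightforward to verify.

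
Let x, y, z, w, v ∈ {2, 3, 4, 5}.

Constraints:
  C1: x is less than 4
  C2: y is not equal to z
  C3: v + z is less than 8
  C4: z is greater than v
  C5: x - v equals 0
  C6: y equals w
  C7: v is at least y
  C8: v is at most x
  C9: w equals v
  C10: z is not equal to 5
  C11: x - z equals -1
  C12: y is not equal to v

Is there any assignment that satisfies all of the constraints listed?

Unsatisfiable

From constraints 6 and 9, y = w = v, so y = v. But constraint 12 says y ≠ v. Contradiction.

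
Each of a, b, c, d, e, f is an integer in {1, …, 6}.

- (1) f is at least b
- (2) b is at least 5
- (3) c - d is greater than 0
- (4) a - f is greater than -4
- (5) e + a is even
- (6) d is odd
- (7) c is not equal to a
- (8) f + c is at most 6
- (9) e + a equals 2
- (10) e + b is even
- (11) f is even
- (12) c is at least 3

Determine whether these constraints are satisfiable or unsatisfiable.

Unsatisfiable

From constraints 1 and 2: f ≥ b ≥ 5. From constraint 12: c ≥ 3. Hence f + c ≥ 8. But constraint 8 requires f + c ≤ 6, and 6 < 8. Contradiction.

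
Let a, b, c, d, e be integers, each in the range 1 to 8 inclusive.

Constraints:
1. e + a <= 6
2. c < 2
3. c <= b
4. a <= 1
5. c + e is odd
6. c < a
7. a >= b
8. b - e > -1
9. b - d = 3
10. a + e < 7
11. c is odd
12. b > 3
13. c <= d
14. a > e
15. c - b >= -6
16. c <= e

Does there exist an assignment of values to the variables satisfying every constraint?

From constraint 12: b ≥ 4. From constraints 4 and 7: b ≤ a and a ≤ 1, so b ≤ 1. But 1 < 4, so no value of b works.

Unsatisfiable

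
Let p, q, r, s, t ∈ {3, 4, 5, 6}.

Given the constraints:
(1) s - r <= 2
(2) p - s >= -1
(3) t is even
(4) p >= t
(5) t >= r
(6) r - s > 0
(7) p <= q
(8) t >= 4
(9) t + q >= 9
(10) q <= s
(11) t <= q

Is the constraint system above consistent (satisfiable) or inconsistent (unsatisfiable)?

Constraints 4, 5, 6, 7, and 10 give s < r, r ≤ t, t ≤ p, p ≤ q, q ≤ s. Chaining: s < r ≤ t ≤ p ≤ q ≤ s, which forces s < s — impossible.

Unsatisfiable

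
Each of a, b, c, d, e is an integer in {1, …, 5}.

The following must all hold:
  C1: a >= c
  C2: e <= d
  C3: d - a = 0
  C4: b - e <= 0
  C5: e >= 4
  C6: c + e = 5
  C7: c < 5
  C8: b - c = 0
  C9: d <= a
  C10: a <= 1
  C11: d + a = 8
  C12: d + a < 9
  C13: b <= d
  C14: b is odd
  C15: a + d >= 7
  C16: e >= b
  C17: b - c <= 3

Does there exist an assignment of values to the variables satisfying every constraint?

From constraints 2 and 5: d ≥ e and e ≥ 4, so d ≥ 4. From constraints 9 and 10: d ≤ a and a ≤ 1, so d ≤ 1. But 1 < 4, so no value of d works.

Unsatisfiable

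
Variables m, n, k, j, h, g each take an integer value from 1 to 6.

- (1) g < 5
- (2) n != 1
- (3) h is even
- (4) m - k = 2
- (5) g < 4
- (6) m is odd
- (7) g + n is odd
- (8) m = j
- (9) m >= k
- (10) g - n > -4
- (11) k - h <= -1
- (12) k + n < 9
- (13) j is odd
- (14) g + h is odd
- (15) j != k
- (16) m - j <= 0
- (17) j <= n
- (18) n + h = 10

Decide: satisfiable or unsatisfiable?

Take m = 3, n = 6, k = 1, j = 3, h = 4, g = 3. Then constraint 4: m - k = 2; constraint 10: g - n = -3; constraint 11: k - h = -3, and every other listed constraint is also met.

Satisfiable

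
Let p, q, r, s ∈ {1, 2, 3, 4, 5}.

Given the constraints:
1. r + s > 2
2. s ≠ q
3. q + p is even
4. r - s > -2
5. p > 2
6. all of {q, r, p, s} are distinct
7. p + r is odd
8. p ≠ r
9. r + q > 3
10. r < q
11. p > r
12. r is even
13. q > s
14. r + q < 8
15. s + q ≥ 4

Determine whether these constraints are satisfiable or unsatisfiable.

Satisfiable

Take p = 5, q = 3, r = 2, s = 1. Then constraint 1: r + s = 3; constraint 4: r - s = 1; constraint 9: r + q = 5, and every other listed constraint is also met.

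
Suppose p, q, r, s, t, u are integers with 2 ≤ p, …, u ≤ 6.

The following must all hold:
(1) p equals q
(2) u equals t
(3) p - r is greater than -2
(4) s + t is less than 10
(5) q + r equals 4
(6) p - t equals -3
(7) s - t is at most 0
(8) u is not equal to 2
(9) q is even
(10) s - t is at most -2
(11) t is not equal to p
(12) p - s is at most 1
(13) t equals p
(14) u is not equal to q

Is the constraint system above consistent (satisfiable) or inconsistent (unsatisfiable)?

Unsatisfiable

From constraints 1, 2, and 13, u = t = p = q, so u = q. But constraint 14 says u ≠ q. Contradiction.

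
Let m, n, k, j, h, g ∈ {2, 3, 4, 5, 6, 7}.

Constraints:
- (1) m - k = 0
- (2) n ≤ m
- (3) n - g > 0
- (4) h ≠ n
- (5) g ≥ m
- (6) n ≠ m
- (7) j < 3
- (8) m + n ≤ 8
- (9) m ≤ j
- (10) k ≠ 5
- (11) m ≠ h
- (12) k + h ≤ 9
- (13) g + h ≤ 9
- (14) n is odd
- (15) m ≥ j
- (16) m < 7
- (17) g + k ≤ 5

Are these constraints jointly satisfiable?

Constraints 2, 3, and 5 give n ≤ m, m ≤ g, g < n. Chaining: n ≤ m ≤ g < n, which forces n < n — impossible.

Unsatisfiable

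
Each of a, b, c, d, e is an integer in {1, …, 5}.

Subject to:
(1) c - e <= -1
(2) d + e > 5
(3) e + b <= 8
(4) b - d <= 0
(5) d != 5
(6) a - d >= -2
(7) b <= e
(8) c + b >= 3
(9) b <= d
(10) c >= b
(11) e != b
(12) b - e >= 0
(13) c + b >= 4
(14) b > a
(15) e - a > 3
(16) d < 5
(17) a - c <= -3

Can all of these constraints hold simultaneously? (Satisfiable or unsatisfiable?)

Constraints 1, 4, 6, 12, and 17 give e − c ≥ 1, c − a ≥ 3, a − d ≥ -2, d − b ≥ 0, b − e ≥ 0.
Adding all 5 inequalities: the left sides telescope to 0, and the right sides sum to 1 + 3 + (-2) + 0 + 0 = 2. So 0 ≥ 2, which is false.

Unsatisfiable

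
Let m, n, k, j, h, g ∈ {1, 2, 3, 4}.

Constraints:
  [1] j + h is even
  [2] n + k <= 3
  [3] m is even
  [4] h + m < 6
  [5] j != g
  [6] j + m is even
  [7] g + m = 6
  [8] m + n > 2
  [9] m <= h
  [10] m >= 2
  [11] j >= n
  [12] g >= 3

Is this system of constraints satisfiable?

Take m = 2, n = 1, k = 1, j = 2, h = 2, g = 4. Then constraint 2: n + k = 2; constraint 4: h + m = 4, and every other listed constraint is also met.

Satisfiable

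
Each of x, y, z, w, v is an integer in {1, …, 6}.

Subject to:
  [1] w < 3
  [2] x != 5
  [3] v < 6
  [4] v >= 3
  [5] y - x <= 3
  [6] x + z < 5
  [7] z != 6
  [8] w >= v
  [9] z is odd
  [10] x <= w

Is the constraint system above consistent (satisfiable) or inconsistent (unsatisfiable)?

Unsatisfiable

From constraints 4 and 8: w ≥ v and v ≥ 3, so w ≥ 3. From constraint 1: w ≤ 2. But 2 < 3, so no value of w works.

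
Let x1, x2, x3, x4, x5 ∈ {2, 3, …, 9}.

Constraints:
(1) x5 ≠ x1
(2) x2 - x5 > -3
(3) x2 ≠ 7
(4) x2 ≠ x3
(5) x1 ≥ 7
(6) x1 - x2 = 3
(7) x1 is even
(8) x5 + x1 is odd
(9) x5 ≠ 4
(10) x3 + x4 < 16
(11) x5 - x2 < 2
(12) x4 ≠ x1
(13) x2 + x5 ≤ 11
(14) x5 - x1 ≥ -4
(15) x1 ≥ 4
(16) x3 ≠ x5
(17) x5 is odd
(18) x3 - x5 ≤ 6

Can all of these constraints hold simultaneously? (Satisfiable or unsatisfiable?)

The assignment x1 = 8, x2 = 5, x3 = 9, x4 = 6, x5 = 5 works:
  constraint 2 holds since x2 - x5 = 0.
  constraint 6 holds since x1 - x2 = 3.
  constraint 10 holds since x3 + x4 = 15.
The rest check out directly.

Satisfiable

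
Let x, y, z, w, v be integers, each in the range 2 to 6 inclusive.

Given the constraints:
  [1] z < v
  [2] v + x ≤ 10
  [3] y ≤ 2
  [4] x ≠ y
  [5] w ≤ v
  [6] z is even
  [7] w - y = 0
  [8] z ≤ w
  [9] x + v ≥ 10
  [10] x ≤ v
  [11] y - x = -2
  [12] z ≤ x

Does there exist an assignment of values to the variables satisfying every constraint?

Take x = 4, y = 2, z = 2, w = 2, v = 6. Then constraint 2: v + x = 10; constraint 7: w - y = 0; constraint 9: x + v = 10, and every other listed constraint is also met.

Satisfiable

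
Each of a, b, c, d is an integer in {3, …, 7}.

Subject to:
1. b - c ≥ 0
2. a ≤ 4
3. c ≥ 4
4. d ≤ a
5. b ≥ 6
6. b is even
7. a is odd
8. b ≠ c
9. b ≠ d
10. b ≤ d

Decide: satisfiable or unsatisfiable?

From constraints 5 and 10: d ≥ b and b ≥ 6, so d ≥ 6. From constraints 2 and 4: d ≤ a and a ≤ 4, so d ≤ 4. But 4 < 6, so no value of d works.

Unsatisfiable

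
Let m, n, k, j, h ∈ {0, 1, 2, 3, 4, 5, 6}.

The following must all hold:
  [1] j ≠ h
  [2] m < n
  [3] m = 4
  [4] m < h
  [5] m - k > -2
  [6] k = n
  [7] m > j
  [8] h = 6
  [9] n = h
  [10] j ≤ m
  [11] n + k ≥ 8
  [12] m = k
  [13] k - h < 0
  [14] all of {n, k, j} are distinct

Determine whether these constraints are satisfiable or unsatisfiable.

Constraint 3 fixes m = 4 and constraint 8 fixes h = 6. Constraints 6, 9, and 12 give m = k = n = h, so m = h. But 4 ≠ 6 — contradiction.

Unsatisfiable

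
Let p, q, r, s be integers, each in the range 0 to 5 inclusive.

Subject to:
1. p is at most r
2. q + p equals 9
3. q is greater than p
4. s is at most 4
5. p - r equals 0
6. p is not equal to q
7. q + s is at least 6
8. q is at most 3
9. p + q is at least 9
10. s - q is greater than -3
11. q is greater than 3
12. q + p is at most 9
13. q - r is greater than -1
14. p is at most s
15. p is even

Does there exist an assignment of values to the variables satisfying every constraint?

From constraint 8: q ≤ 3. From constraints 4 and 14: p ≤ s ≤ 4. Hence q + p ≤ 7. But constraint 2 requires q + p = 9, and 9 > 7. Contradiction.

Unsatisfiable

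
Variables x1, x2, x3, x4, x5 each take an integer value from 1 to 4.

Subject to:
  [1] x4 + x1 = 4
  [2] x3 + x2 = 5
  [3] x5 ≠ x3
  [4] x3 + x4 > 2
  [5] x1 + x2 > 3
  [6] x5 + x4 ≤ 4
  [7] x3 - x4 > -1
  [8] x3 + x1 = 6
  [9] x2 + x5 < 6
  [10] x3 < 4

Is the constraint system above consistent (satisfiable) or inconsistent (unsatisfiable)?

The assignment x1 = 3, x2 = 2, x3 = 3, x4 = 1, x5 = 1 works:
  constraint 1 holds since x4 + x1 = 4.
  constraint 2 holds since x3 + x2 = 5.
  constraint 4 holds since x3 + x4 = 4.
The rest check out directly.

Satisfiable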